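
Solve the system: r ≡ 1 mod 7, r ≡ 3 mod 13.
M = 7 × 13 = 91. M₁ = 13, y₁ ≡ 6 mod 7. M₂ = 7, y₂ ≡ 2 mod 13. r = 1×13×6 + 3×7×2 ≡ 29 mod 91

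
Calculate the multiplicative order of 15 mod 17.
Powers of 15 mod 17: 15^1≡15, 15^2≡4, 15^3≡9, 15^4≡16, 15^5≡2, 15^6≡13, 15^7≡8, 15^8≡1. ord_17(15) = 8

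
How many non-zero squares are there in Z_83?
For prime 83, there are (p-1)/2 = (83-1)/2 = 41 quadratic residues (excluding 0).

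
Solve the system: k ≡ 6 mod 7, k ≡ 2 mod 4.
M = 7 × 4 = 28. M₁ = 4, y₁ ≡ 2 mod 7. M₂ = 7, y₂ ≡ 3 mod 4. k = 6×4×2 + 2×7×3 ≡ 6 mod 28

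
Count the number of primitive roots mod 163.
A prime p has φ(p-1) primitive roots; here φ(162) = 54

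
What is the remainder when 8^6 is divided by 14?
By repeated squaring (mod 14): 8^{1}≡8, 8^{2}≡8, 8^{4}≡8. Then 8^{6} = 8^{4+2} ≡ 8 × 8 ≡ 8 (mod 14)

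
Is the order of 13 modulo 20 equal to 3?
Powers of 13 mod 20: 13^1≡13, 13^2≡9, 13^3≡17, 13^4≡1. 13^3≡17≢1, so ord ≠ 3. No, the actual order is 4.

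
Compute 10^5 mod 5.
By repeated squaring mod 5: 10^{1}≡0, 10^{2}≡0, 10^{4}≡0. Then 10^{5} = 10^{4+1} ≡ 0 × 0 ≡ 0 mod 5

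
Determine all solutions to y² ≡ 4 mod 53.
The square roots of 4 mod 53 are 51 and 2. Verify: 51² = 2601 ≡ 4 mod 53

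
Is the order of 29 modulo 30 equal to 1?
Powers of 29 mod 30: 29^1≡29, 29^2≡1. 29^1≡29≢1, so ord ≠ 1. No, the actual order is 2.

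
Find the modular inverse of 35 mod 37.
Since 37 is prime, by Fermat 35^(-1) ≡ 35^{35} ≡ 18 mod 37. Verify: 35 × 18 = 630 ≡ 1 mod 37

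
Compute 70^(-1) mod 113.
Since 113 is prime, by Fermat 70^(-1) ≡ 70^{111} ≡ 21 mod 113. Verify: 70 × 21 = 1470 ≡ 1 mod 113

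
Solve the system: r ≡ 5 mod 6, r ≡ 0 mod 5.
M = 6 × 5 = 30. M₁ = 5, y₁ ≡ 5 mod 6. M₂ = 6, y₂ ≡ 1 mod 5. r = 5×5×5 + 0×6×1 ≡ 5 mod 30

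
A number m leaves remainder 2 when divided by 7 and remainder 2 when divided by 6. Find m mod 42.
M = 7 × 6 = 42. M₁ = 6, y₁ ≡ 6 mod 7. M₂ = 7, y₂ ≡ 1 mod 6. m = 2×6×6 + 2×7×1 ≡ 2 mod 42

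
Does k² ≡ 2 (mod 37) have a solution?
By Euler's criterion: 2^{18} ≡ 36 (mod 37). Since this equals -1 (≡ 36), 2 is not a QR.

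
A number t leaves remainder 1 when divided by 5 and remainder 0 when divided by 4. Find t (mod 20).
M = 5 × 4 = 20. M₁ = 4, y₁ ≡ 4 (mod 5). M₂ = 5, y₂ ≡ 1 (mod 4). t = 1×4×4 + 0×5×1 ≡ 16 (mod 20)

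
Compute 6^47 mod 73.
By repeated squaring (mod 73): 6^{1}≡6, 6^{2}≡36, 6^{4}≡55, 6^{8}≡32, 6^{16}≡2, 6^{32}≡4. Then 6^{47} = 6^{32+8+4+2+1} ≡ 4 × 32 × 55 × 36 × 6 ≡ 50 (mod 73)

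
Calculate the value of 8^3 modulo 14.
8^{3} = 512 ≡ 8 (mod 14)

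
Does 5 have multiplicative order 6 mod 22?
Powers of 5 mod 22: 5^1≡5, 5^2≡3, 5^3≡15, 5^4≡9, 5^5≡1. Already 5^5≡1, so the order is 5 < 6. No, the actual order is 5.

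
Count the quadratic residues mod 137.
The squaring map on Z_137* is 2-to-1, so there are (136)/2 = 68 QRs.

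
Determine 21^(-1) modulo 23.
Since 23 is prime, by Fermat 21^(-1) ≡ 21^{21} ≡ 11 mod 23. Verify: 21 × 11 = 231 ≡ 1 mod 23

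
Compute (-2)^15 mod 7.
Using Fermat: (-2)^{6} ≡ 1 (mod 7). 15 ≡ 3 (mod 6). So (-2)^{15} ≡ (-2)^{3} ≡ 6 (mod 7)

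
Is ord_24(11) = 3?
Powers of 11 mod 24: 11^1≡11, 11^2≡1. Already 11^2≡1, so the order is 2 < 3. No, the actual order is 2.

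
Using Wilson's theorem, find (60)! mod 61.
By Wilson's theorem, (60)! ≡ -1 ≡ 60 (mod 61)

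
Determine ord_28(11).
Powers of 11 mod 28: 11^1≡11, 11^2≡9, 11^3≡15, 11^4≡25, 11^5≡23, 11^6≡1. ord_28(11) = 6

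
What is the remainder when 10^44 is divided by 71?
By repeated squaring (mod 71): 10^{1}≡10, 10^{2}≡29, 10^{4}≡60, 10^{8}≡50, 10^{16}≡15, 10^{32}≡12. Then 10^{44} = 10^{32+8+4} ≡ 12 × 50 × 60 ≡ 3 (mod 71)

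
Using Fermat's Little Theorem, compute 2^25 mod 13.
By Fermat: 2^{12} ≡ 1 mod 13. 25 = 2×12 + 1. So 2^{25} ≡ 2^{1} ≡ 2 mod 13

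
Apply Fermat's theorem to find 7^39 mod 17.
By Fermat: 7^{16} ≡ 1 mod 17. 39 = 2×16 + 7. So 7^{39} ≡ 7^{7} ≡ 12 mod 17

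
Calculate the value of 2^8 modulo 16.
By repeated squaring mod 16: 2^{1}≡2, 2^{2}≡4, 2^{4}≡0, 2^{8}≡0. So 2^{8} ≡ 0 mod 16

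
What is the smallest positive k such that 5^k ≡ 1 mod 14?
Powers of 5 mod 14: 5^1≡5, 5^2≡11, 5^3≡13, 5^4≡9, 5^5≡3, 5^6≡1. Order = 6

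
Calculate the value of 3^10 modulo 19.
By repeated squaring mod 19: 3^{1}≡3, 3^{2}≡9, 3^{4}≡5, 3^{8}≡6. Then 3^{10} = 3^{8+2} ≡ 6 × 9 ≡ 16 mod 19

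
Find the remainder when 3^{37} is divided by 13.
By Fermat: 3^{12} ≡ 1 mod 13. 37 = 3×12 + 1. So 3^{37} ≡ 3^{1} ≡ 3 mod 13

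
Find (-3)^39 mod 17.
Using Fermat: (-3)^{16} ≡ 1 mod 17. 39 ≡ 7 mod 16. So (-3)^{39} ≡ (-3)^{7} ≡ 6 mod 17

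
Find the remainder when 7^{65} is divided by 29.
By Fermat: 7^{28} ≡ 1 (mod 29). 65 = 2×28 + 9. So 7^{65} ≡ 7^{9} ≡ 20 (mod 29)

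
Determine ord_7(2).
Powers of 2 mod 7: 2^1≡2, 2^2≡4, 2^3≡1. Order = 3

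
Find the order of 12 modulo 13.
Powers of 12 mod 13: 12^1≡12, 12^2≡1. Order = 2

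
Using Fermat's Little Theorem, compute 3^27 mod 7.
By Fermat: 3^{6} ≡ 1 mod 7. 27 = 4×6 + 3. So 3^{27} ≡ 3^{3} ≡ 6 mod 7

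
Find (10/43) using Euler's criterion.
(10/43) = 10^{21} mod 43 = 1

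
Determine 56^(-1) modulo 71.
Since 71 is prime, by Fermat 56^(-1) ≡ 56^{69} ≡ 52 mod 71. Verify: 56 × 52 = 2912 ≡ 1 mod 71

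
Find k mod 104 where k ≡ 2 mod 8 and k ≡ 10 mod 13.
M = 8 × 13 = 104. M₁ = 13, y₁ ≡ 5 mod 8. M₂ = 8, y₂ ≡ 5 mod 13. k = 2×13×5 + 10×8×5 ≡ 10 mod 104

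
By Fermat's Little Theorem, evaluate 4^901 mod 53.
By Fermat: 4^{52} ≡ 1 (mod 53). 901 ≡ 17 (mod 52). So 4^{901} ≡ 4^{17} ≡ 9 (mod 53)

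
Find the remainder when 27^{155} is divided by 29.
By Fermat: 27^{28} ≡ 1 mod 29. 155 = 5×28 + 15. So 27^{155} ≡ 27^{15} ≡ 2 mod 29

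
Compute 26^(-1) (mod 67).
Since 67 is prime, by Fermat 26^(-1) ≡ 26^{65} ≡ 49 (mod 67). Verify: 26 × 49 = 1274 ≡ 1 (mod 67)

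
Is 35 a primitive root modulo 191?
ord_191(35) divides 190. For each prime q|190: 35^{95}≡190, 35^{38}≡39, 35^{10}≡177, none ≡ 1. So 35 has order 190 and is a primitive root mod 191.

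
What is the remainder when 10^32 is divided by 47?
By repeated squaring mod 47: 10^{1}≡10, 10^{2}≡6, 10^{4}≡36, 10^{8}≡27, 10^{16}≡24, 10^{32}≡12. So 10^{32} ≡ 12 mod 47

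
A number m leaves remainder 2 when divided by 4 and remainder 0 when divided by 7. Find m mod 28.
M = 4 × 7 = 28. M₁ = 7, y₁ ≡ 3 mod 4. M₂ = 4, y₂ ≡ 2 mod 7. m = 2×7×3 + 0×4×2 ≡ 14 mod 28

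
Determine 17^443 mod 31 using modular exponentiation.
Using Fermat: 17^{30} ≡ 1 (mod 31). 443 ≡ 23 (mod 30). So 17^{443} ≡ 17^{23} ≡ 13 (mod 31)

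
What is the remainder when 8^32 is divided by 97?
By repeated squaring (mod 97): 8^{1}≡8, 8^{2}≡64, 8^{4}≡22, 8^{8}≡96, 8^{16}≡1, 8^{32}≡1. So 8^{32} ≡ 1 (mod 97)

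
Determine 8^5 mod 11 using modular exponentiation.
By repeated squaring (mod 11): 8^{1}≡8, 8^{2}≡9, 8^{4}≡4. Then 8^{5} = 8^{4+1} ≡ 4 × 8 ≡ 10 (mod 11)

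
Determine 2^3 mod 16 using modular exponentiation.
2^{3} = 8 ≡ 8 mod 16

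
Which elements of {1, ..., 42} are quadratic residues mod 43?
QRs mod 43: {1, 4, 6, 9, 10, 11, 13, 14, 15, 16, 17, 21, 23, 24, 25, 31, 35, 36, 38, 40, 41}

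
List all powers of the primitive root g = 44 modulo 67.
44^1, 44^2, ..., 44^{66} mod 67: [44, 60, 27, 49, 12, 59, 50, 56, 52, 10, 38, 64, 2, 21, 53, 54, 31, 24, 51, 33, 45, 37, 20, 9, 61, 4, 42, 39, 41, 62, 48, 35, 66, 23, 7, 40, 18, 55, 8, 17, 11, 15, 57, 29, 3, 65, 46, 14, 13, 36, 43, 16, 34, 22, 30, 47, 58, 6, 63, 25, 28, 26, 5, 19, 32, 1]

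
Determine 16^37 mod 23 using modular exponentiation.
Using Fermat: 16^{22} ≡ 1 mod 23. 37 ≡ 15 mod 22. So 16^{37} ≡ 16^{15} ≡ 9 mod 23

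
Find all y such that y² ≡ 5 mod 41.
The square roots of 5 mod 41 are 28 and 13. Verify: 28² = 784 ≡ 5 mod 41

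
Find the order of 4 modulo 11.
Powers of 4 mod 11: 4^1≡4, 4^2≡5, 4^3≡9, 4^4≡3, 4^5≡1. ord_11(4) = 5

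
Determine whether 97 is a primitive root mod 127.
ord_127(97) divides 126. For each prime q|126: 97^{63}≡126, 97^{42}≡107, 97^{18}≡32, none ≡ 1. So 97 has order 126 and is a primitive root mod 127.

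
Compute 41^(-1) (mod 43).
Since 43 is prime, by Fermat 41^(-1) ≡ 41^{41} ≡ 21 (mod 43). Verify: 41 × 21 = 861 ≡ 1 (mod 43)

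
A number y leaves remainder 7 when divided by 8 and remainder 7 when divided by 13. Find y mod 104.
M = 8 × 13 = 104. M₁ = 13, y₁ ≡ 5 mod 8. M₂ = 8, y₂ ≡ 5 mod 13. y = 7×13×5 + 7×8×5 ≡ 7 mod 104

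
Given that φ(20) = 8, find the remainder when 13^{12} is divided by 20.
By Euler: 13^{8} ≡ 1 (mod 20) since gcd(13, 20) = 1. 12 = 1×8 + 4. So 13^{12} ≡ 13^{4} ≡ 1 (mod 20)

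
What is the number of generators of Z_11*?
Number of primitive roots mod 11 = φ(p-1) = φ(10) = 4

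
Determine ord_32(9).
Powers of 9 mod 32: 9^1≡9, 9^2≡17, 9^3≡25, 9^4≡1. Order = 4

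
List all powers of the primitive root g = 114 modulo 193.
114^1, 114^2, ..., 114^{192} mod 193: [114, 65, 76, 172, 115, 179, 141, 55, 94, 101, 127, 3, 149, 2, 35, 130, 152, 151, 37, 165, 89, 110, 188, 9, 61, 6, 105, 4, 70, 67, 111, 109, 74, 137, 178, 27, 183, 18, 122, 12, 17, 8, 140, 134, 29, 25, 148, 81, 163, 54, 173, 36, 51, 24, 34, 16, 87, 75, 58, 50, 103, 162, 133, 108, 153, 72, 102, 48, 68, 32, 174, 150, 116, 100, 13, 131, 73, 23, 113, 144, 11, 96, 136, 64, 155, 107, 39, 7, 26, 69, 146, 46, 33, 95, 22, 192, 79, 128, 117, 21, 78, 14, 52, 138, 99, 92, 66, 190, 44, 191, 158, 63, 41, 42, 156, 28, 104, 83, 5, 184, 132, 187, 88, 189, 123, 126, 82, 84, 119, 56, 15, 166, 10, 175, 71, 181, 176, 185, 53, 59, 164, 168, 45, 112, 30, 139, 20, 157, 142, 169, 159, 177, 106, 118, 135, 143, 90, 31, 60, 85, 40, 121, 91, 145, 125, 161, 19, 43, 77, 93, 180, 62, 120, 170, 80, 49, 182, 97, 57, 129, 38, 86, 154, 186, 167, 124, 47, 147, 160, 98, 171, 1]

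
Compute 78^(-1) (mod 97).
Since 97 is prime, by Fermat 78^(-1) ≡ 78^{95} ≡ 51 (mod 97). Verify: 78 × 51 = 3978 ≡ 1 (mod 97)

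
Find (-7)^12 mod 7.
By repeated squaring mod 7: (-7)^{1}≡0, (-7)^{2}≡0, (-7)^{4}≡0, (-7)^{8}≡0. Then (-7)^{12} = (-7)^{8+4} ≡ 0 × 0 ≡ 0 mod 7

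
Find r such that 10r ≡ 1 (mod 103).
Since 103 is prime, by Fermat 10^(-1) ≡ 10^{101} ≡ 31 (mod 103). Verify: 10 × 31 = 310 ≡ 1 (mod 103)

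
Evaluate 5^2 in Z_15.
5^{2} = 25 ≡ 10 (mod 15)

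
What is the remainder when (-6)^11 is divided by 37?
By repeated squaring mod 37: (-6)^{1}≡31, (-6)^{2}≡36, (-6)^{4}≡1, (-6)^{8}≡1. Then (-6)^{11} = (-6)^{8+2+1} ≡ 1 × 36 × 31 ≡ 6 mod 37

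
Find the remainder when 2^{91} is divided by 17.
By Fermat: 2^{16} ≡ 1 (mod 17). 91 = 5×16 + 11. So 2^{91} ≡ 2^{11} ≡ 8 (mod 17)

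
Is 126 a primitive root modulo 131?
ord_131(126) divides 130. For each prime q|130: 126^{65}≡130, 126^{26}≡53, 126^{10}≡99, none ≡ 1. So 126 has order 130 and is a primitive root mod 131.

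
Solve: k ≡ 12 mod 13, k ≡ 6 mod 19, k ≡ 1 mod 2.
M = 13 × 19 × 2 = 494. M₁ = 38, y₁ ≡ 12 mod 13. M₂ = 26, y₂ ≡ 11 mod 19. M₃ = 247, y₃ ≡ 1 mod 2. k = 12×38×12 + 6×26×11 + 1×247×1 ≡ 25 mod 494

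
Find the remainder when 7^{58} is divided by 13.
By Fermat: 7^{12} ≡ 1 (mod 13). 58 = 4×12 + 10. So 7^{58} ≡ 7^{10} ≡ 4 (mod 13)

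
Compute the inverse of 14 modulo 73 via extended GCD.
Extended GCD: 14(-26) + 73(5) = 1. So 14^(-1) ≡ -26 ≡ 47 (mod 73). Verify: 14 × 47 = 658 ≡ 1 (mod 73)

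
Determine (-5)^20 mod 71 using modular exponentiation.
By repeated squaring mod 71: (-5)^{1}≡66, (-5)^{2}≡25, (-5)^{4}≡57, (-5)^{8}≡54, (-5)^{16}≡5. Then (-5)^{20} = (-5)^{16+4} ≡ 5 × 57 ≡ 1 mod 71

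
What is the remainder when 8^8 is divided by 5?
Using Fermat: 8^{4} ≡ 1 mod 5. 8 ≡ 0 mod 4. So 8^{8} ≡ 8^{0} ≡ 1 mod 5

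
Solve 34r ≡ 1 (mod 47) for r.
Since 47 is prime, by Fermat 34^(-1) ≡ 34^{45} ≡ 18 (mod 47). Verify: 34 × 18 = 612 ≡ 1 (mod 47)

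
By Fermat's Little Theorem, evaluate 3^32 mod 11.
By Fermat: 3^{10} ≡ 1 (mod 11). 32 = 3×10 + 2. So 3^{32} ≡ 3^{2} ≡ 9 (mod 11)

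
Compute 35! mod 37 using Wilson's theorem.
(36)! = (35)! × (36) ≡ -1 mod 37. So (35)! ≡ -1 × (36)^(-1) ≡ (-1)×(-1) = 1 mod 37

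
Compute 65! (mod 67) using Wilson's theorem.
(66)! = (65)! × (66) ≡ -1 (mod 67). So (65)! ≡ -1 × (66)^(-1) ≡ (-1)×(-1) = 1 (mod 67)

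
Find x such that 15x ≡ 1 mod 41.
Since 41 is prime, by Fermat 15^(-1) ≡ 15^{39} ≡ 11 mod 41. Verify: 15 × 11 = 165 ≡ 1 mod 41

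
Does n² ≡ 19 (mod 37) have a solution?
By Euler's criterion: 19^{18} ≡ 36 (mod 37). Since this equals -1 (≡ 36), 19 is not a QR.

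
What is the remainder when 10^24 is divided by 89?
By repeated squaring (mod 89): 10^{1}≡10, 10^{2}≡11, 10^{4}≡32, 10^{8}≡45, 10^{16}≡67. Then 10^{24} = 10^{16+8} ≡ 67 × 45 ≡ 78 (mod 89)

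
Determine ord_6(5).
Powers of 5 mod 6: 5^1≡5, 5^2≡1. Order = 2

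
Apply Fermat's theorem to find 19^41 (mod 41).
By Fermat: 19^{40} ≡ 1 (mod 41). So 19^{41} = 19^{40} · 19^{1} ≡ 19^{1} ≡ 19 (mod 41)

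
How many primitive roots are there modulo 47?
Number of primitive roots mod 47 = φ(p-1) = φ(46) = 22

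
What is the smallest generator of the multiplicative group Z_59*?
g = 2. For each prime q|58: 2^{29}≡58, 2^{2}≡4, none ≡ 1, so ord_59(2) = 58 and 2 is a primitive root.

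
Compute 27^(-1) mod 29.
Since 29 is prime, by Fermat 27^(-1) ≡ 27^{27} ≡ 14 mod 29. Verify: 27 × 14 = 378 ≡ 1 mod 29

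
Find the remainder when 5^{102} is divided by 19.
By Fermat: 5^{18} ≡ 1 (mod 19). 102 = 5×18 + 12. So 5^{102} ≡ 5^{12} ≡ 11 (mod 19)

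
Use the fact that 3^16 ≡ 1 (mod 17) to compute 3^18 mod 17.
By Fermat: 3^{16} ≡ 1 (mod 17). So 3^{18} = 3^{16} · 3^{2} ≡ 3^{2} ≡ 9 (mod 17)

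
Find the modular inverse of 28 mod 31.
Since 31 is prime, by Fermat 28^(-1) ≡ 28^{29} ≡ 10 mod 31. Verify: 28 × 10 = 280 ≡ 1 mod 31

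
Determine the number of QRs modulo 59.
Exactly half the non-zero residues mod a prime are QRs: (59-1)/2 = 29.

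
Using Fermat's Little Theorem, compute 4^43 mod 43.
By Fermat: 4^{42} ≡ 1 (mod 43). So 4^{43} = 4^{42} · 4^{1} ≡ 4^{1} ≡ 4 (mod 43)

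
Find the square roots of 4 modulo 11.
The square roots of 4 mod 11 are 9 and 2. Verify: 9² = 81 ≡ 4 mod 11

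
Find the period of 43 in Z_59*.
Powers of 43 mod 59: 43^1≡43, 43^2≡20, 43^3≡34, 43^4≡46, 43^5≡31, 43^6≡35, 43^7≡30, 43^8≡51, 43^9≡10, 43^10≡17, 43^11≡23, 43^12≡45, 43^13≡47, 43^14≡15, 43^15≡55, 43^16≡5, 43^17≡38, 43^18≡41, 43^19≡52, 43^20≡53, 43^21≡37, 43^22≡57, 43^23≡32, 43^24≡19, 43^25≡50, 43^26≡26, 43^27≡56, 43^28≡48, 43^29≡58, 43^30≡16, 43^31≡39, 43^32≡25, 43^33≡13, 43^34≡28, 43^35≡24, 43^36≡29, 43^37≡8, 43^38≡49, 43^39≡42, 43^40≡36, 43^41≡14, 43^42≡12, 43^43≡44, 43^44≡4, 43^45≡54, 43^46≡21, 43^47≡18, 43^48≡7, 43^49≡6, 43^50≡22, 43^51≡2, 43^52≡27, 43^53≡40, 43^54≡9, 43^55≡33, 43^56≡3, 43^57≡11, 43^58≡1. Order = 58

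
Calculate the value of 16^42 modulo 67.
By repeated squaring (mod 67): 16^{1}≡16, 16^{2}≡55, 16^{4}≡10, 16^{8}≡33, 16^{16}≡17, 16^{32}≡21. Then 16^{42} = 16^{32+8+2} ≡ 21 × 33 × 55 ≡ 59 (mod 67)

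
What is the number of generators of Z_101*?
There are φ(101-1) = φ(100) = 40 primitive roots modulo 101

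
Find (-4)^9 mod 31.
By repeated squaring mod 31: (-4)^{1}≡27, (-4)^{2}≡16, (-4)^{4}≡8, (-4)^{8}≡2. Then (-4)^{9} = (-4)^{8+1} ≡ 2 × 27 ≡ 23 mod 31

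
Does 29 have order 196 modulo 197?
29^{49} ≡ 1 mod 197 and 49 < 196, so ord_197(29) = 49 ≠ 196 and 29 is not a primitive root.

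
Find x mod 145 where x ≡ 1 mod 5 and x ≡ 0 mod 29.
M = 5 × 29 = 145. M₁ = 29, y₁ ≡ 4 mod 5. M₂ = 5, y₂ ≡ 6 mod 29. x = 1×29×4 + 0×5×6 ≡ 116 mod 145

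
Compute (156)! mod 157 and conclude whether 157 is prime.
(156)! mod 157 = 156. Since 156 ≡ -1 (mod 157), 157 is prime.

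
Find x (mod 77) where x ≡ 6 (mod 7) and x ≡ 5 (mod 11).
M = 7 × 11 = 77. M₁ = 11, y₁ ≡ 2 (mod 7). M₂ = 7, y₂ ≡ 8 (mod 11). x = 6×11×2 + 5×7×8 ≡ 27 (mod 77)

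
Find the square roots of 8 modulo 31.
The square roots of 8 mod 31 are 16 and 15. Verify: 16² = 256 ≡ 8 mod 31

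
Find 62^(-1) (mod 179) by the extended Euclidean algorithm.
Extended GCD: 62(26) + 179(-9) = 1. So 62^(-1) ≡ 26 (mod 179). Verify: 62 × 26 = 1612 ≡ 1 (mod 179)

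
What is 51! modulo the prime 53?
(52)! = (51)! × (52) ≡ -1 mod 53. So (51)! ≡ -1 × (52)^(-1) ≡ (-1)×(-1) = 1 mod 53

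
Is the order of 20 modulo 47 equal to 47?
Powers of 20 mod 47: 20^1≡20, 20^2≡24, 20^3≡10, 20^4≡12, 20^5≡5, 20^6≡6, 20^7≡26, 20^8≡3, 20^9≡13, 20^10≡25, 20^11≡30, 20^12≡36, 20^13≡15, 20^14≡18, 20^15≡31, 20^16≡9, 20^17≡39, 20^18≡28, 20^19≡43, 20^20≡14, 20^21≡45, 20^22≡7, 20^23≡46, 20^24≡27, 20^25≡23, 20^26≡37, 20^27≡35, 20^28≡42, 20^29≡41, 20^30≡21, 20^31≡44, 20^32≡34, 20^33≡22, 20^34≡17, 20^35≡11, 20^36≡32, 20^37≡29, 20^38≡16, 20^39≡38, 20^40≡8, 20^41≡19, 20^42≡4, 20^43≡33, 20^44≡2, 20^45≡40, 20^46≡1. Already 20^46≡1, so the order is 46 < 47. No, the actual order is 46.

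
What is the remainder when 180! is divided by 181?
By Wilson's theorem, (180)! ≡ -1 ≡ 180 mod 181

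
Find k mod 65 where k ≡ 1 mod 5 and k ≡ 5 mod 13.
M = 5 × 13 = 65. M₁ = 13, y₁ ≡ 2 mod 5. M₂ = 5, y₂ ≡ 8 mod 13. k = 1×13×2 + 5×5×8 ≡ 31 mod 65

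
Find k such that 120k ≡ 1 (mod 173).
Since 173 is prime, by Fermat 120^(-1) ≡ 120^{171} ≡ 62 (mod 173). Verify: 120 × 62 = 7440 ≡ 1 (mod 173)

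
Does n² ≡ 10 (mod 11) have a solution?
By Euler's criterion: 10^{5} ≡ 10 (mod 11). Since this equals -1 (≡ 10), 10 is not a QR.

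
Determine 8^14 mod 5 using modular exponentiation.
Using Fermat: 8^{4} ≡ 1 (mod 5). 14 ≡ 2 (mod 4). So 8^{14} ≡ 8^{2} ≡ 4 (mod 5)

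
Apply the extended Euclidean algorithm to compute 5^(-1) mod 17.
Extended GCD: 5(7) + 17(-2) = 1. So 5^(-1) ≡ 7 (mod 17). Verify: 5 × 7 = 35 ≡ 1 (mod 17)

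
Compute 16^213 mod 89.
Using Fermat: 16^{88} ≡ 1 (mod 89). 213 ≡ 37 (mod 88). So 16^{213} ≡ 16^{37} ≡ 32 (mod 89)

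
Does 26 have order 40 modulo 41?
ord_41(26) divides 40. For each prime q|40: 26^{20}≡40, 26^{8}≡18, none ≡ 1. So 26 has order 40 and is a primitive root mod 41.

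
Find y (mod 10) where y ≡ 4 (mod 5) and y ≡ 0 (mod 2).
M = 5 × 2 = 10. M₁ = 2, y₁ ≡ 3 (mod 5). M₂ = 5, y₂ ≡ 1 (mod 2). y = 4×2×3 + 0×5×1 ≡ 4 (mod 10)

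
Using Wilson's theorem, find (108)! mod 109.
By Wilson's theorem, (108)! ≡ -1 ≡ 108 mod 109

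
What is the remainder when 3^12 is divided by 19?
By repeated squaring (mod 19): 3^{1}≡3, 3^{2}≡9, 3^{4}≡5, 3^{8}≡6. Then 3^{12} = 3^{8+4} ≡ 6 × 5 ≡ 11 (mod 19)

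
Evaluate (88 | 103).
(88/103) = 88^{51} mod 103 = -1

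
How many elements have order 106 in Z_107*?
A prime p has φ(p-1) primitive roots; here φ(106) = 52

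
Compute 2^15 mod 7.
Using Fermat: 2^{6} ≡ 1 (mod 7). 15 ≡ 3 (mod 6). So 2^{15} ≡ 2^{3} ≡ 1 (mod 7)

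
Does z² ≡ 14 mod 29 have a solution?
By Euler's criterion: 14^{14} ≡ 28 mod 29. Since this equals -1 (≡ 28), 14 is not a QR.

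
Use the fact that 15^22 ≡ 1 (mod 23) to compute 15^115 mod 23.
By Fermat: 15^{22} ≡ 1 (mod 23). 115 = 5×22 + 5. So 15^{115} ≡ 15^{5} ≡ 7 (mod 23)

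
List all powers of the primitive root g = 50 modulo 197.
50^1, 50^2, ..., 50^{196} mod 197: [50, 136, 102, 175, 82, 160, 120, 90, 166, 26, 118, 187, 91, 19, 162, 23, 165, 173, 179, 85, 113, 134, 2, 100, 75, 7, 153, 164, 123, 43, 180, 135, 52, 39, 177, 182, 38, 127, 46, 133, 149, 161, 170, 29, 71, 4, 3, 150, 14, 109, 131, 49, 86, 163, 73, 104, 78, 157, 167, 76, 57, 92, 69, 101, 125, 143, 58, 142, 8, 6, 103, 28, 21, 65, 98, 172, 129, 146, 11, 156, 117, 137, 152, 114, 184, 138, 5, 53, 89, 116, 87, 16, 12, 9, 56, 42, 130, 196, 147, 61, 95, 22, 115, 37, 77, 107, 31, 171, 79, 10, 106, 178, 35, 174, 32, 24, 18, 112, 84, 63, 195, 97, 122, 190, 44, 33, 74, 154, 17, 62, 145, 158, 20, 15, 159, 70, 151, 64, 48, 36, 27, 168, 126, 193, 194, 47, 183, 88, 66, 148, 111, 34, 124, 93, 119, 40, 30, 121, 140, 105, 128, 96, 72, 54, 139, 55, 189, 191, 94, 169, 176, 132, 99, 25, 68, 51, 186, 41, 80, 60, 45, 83, 13, 59, 192, 144, 108, 81, 110, 181, 185, 188, 141, 155, 67, 1]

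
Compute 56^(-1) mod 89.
Since 89 is prime, by Fermat 56^(-1) ≡ 56^{87} ≡ 62 mod 89. Verify: 56 × 62 = 3472 ≡ 1 mod 89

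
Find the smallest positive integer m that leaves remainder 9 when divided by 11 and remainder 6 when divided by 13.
M = 11 × 13 = 143. M₁ = 13, y₁ ≡ 6 mod 11. M₂ = 11, y₂ ≡ 6 mod 13. m = 9×13×6 + 6×11×6 ≡ 97 mod 143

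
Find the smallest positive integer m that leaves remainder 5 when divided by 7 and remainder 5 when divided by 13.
M = 7 × 13 = 91. M₁ = 13, y₁ ≡ 6 (mod 7). M₂ = 7, y₂ ≡ 2 (mod 13). m = 5×13×6 + 5×7×2 ≡ 5 (mod 91)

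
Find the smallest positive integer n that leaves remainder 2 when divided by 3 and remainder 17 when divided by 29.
M = 3 × 29 = 87. M₁ = 29, y₁ ≡ 2 mod 3. M₂ = 3, y₂ ≡ 10 mod 29. n = 2×29×2 + 17×3×10 ≡ 17 mod 87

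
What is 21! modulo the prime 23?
(22)! = (21)! × (22) ≡ -1 mod 23. So (21)! ≡ -1 × (22)^(-1) ≡ (-1)×(-1) = 1 mod 23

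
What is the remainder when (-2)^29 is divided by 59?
By repeated squaring (mod 59): (-2)^{1}≡57, (-2)^{2}≡4, (-2)^{4}≡16, (-2)^{8}≡20, (-2)^{16}≡46. Then (-2)^{29} = (-2)^{16+8+4+1} ≡ 46 × 20 × 16 × 57 ≡ 1 (mod 59)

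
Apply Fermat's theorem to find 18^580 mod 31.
By Fermat: 18^{30} ≡ 1 mod 31. 580 ≡ 10 mod 30. So 18^{580} ≡ 18^{10} ≡ 5 mod 31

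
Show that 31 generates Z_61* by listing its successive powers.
31^1, 31^2, ..., 31^{60} mod 61: [31, 46, 23, 42, 21, 41, 51, 56, 28, 14, 7, 34, 17, 39, 50, 25, 43, 52, 26, 13, 37, 49, 55, 58, 29, 45, 53, 57, 59, 60, 30, 15, 38, 19, 40, 20, 10, 5, 33, 47, 54, 27, 44, 22, 11, 36, 18, 9, 35, 48, 24, 12, 6, 3, 32, 16, 8, 4, 2, 1]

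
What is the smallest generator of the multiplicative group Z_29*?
g = 2. For each prime q|28: 2^{14}≡28, 2^{4}≡16, none ≡ 1, so ord_29(2) = 28 and 2 is a primitive root.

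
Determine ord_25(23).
Powers of 23 mod 25: 23^1≡23, 23^2≡4, 23^3≡17, 23^4≡16, 23^5≡18, 23^6≡14, 23^7≡22, 23^8≡6, 23^9≡13, 23^10≡24, 23^11≡2, 23^12≡21, 23^13≡8, 23^14≡9, 23^15≡7, 23^16≡11, 23^17≡3, 23^18≡19, 23^19≡12, 23^20≡1. Order = 20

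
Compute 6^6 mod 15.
By repeated squaring mod 15: 6^{1}≡6, 6^{2}≡6, 6^{4}≡6. Then 6^{6} = 6^{4+2} ≡ 6 × 6 ≡ 6 mod 15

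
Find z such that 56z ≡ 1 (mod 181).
Since 181 is prime, by Fermat 56^(-1) ≡ 56^{179} ≡ 139 (mod 181). Verify: 56 × 139 = 7784 ≡ 1 (mod 181)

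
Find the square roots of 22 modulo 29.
The square roots of 22 mod 29 are 15 and 14. Verify: 15² = 225 ≡ 22 (mod 29)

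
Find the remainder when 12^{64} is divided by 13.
By Fermat: 12^{12} ≡ 1 (mod 13). 64 = 5×12 + 4. So 12^{64} ≡ 12^{4} ≡ 1 (mod 13)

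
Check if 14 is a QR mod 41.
By Euler's criterion: 14^{20} ≡ 40 (mod 41). Since this equals -1 (≡ 40), 14 is not a QR.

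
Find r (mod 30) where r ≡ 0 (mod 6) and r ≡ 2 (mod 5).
M = 6 × 5 = 30. M₁ = 5, y₁ ≡ 5 (mod 6). M₂ = 6, y₂ ≡ 1 (mod 5). r = 0×5×5 + 2×6×1 ≡ 12 (mod 30)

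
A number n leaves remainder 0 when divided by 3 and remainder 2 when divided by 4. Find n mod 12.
M = 3 × 4 = 12. M₁ = 4, y₁ ≡ 1 mod 3. M₂ = 3, y₂ ≡ 3 mod 4. n = 0×4×1 + 2×3×3 ≡ 6 mod 12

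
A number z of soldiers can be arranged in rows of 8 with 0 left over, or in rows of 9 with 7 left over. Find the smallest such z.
M = 8 × 9 = 72. M₁ = 9, y₁ ≡ 1 mod 8. M₂ = 8, y₂ ≡ 8 mod 9. z = 0×9×1 + 7×8×8 ≡ 16 mod 72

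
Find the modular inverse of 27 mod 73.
Since 73 is prime, by Fermat 27^(-1) ≡ 27^{71} ≡ 46 mod 73. Verify: 27 × 46 = 1242 ≡ 1 mod 73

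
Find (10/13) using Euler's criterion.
(10/13) = 10^{6} mod 13 = 1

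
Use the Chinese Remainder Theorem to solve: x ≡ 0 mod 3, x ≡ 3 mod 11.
M = 3 × 11 = 33. M₁ = 11, y₁ ≡ 2 mod 3. M₂ = 3, y₂ ≡ 4 mod 11. x = 0×11×2 + 3×3×4 ≡ 3 mod 33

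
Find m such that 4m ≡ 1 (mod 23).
Since 23 is prime, by Fermat 4^(-1) ≡ 4^{21} ≡ 6 (mod 23). Verify: 4 × 6 = 24 ≡ 1 (mod 23)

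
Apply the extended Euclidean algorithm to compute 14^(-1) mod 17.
Extended GCD: 14(-6) + 17(5) = 1. So 14^(-1) ≡ -6 ≡ 11 (mod 17). Verify: 14 × 11 = 154 ≡ 1 (mod 17)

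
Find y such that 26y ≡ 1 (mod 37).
Since 37 is prime, by Fermat 26^(-1) ≡ 26^{35} ≡ 10 (mod 37). Verify: 26 × 10 = 260 ≡ 1 (mod 37)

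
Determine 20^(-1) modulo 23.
Since 23 is prime, by Fermat 20^(-1) ≡ 20^{21} ≡ 15 (mod 23). Verify: 20 × 15 = 300 ≡ 1 (mod 23)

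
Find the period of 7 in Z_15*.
Powers of 7 mod 15: 7^1≡7, 7^2≡4, 7^3≡13, 7^4≡1. Order = 4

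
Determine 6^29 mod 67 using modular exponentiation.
By repeated squaring mod 67: 6^{1}≡6, 6^{2}≡36, 6^{4}≡23, 6^{8}≡60, 6^{16}≡49. Then 6^{29} = 6^{16+8+4+1} ≡ 49 × 60 × 23 × 6 ≡ 35 mod 67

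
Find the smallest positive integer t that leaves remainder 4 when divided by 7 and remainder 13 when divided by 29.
M = 7 × 29 = 203. M₁ = 29, y₁ ≡ 1 mod 7. M₂ = 7, y₂ ≡ 25 mod 29. t = 4×29×1 + 13×7×25 ≡ 158 mod 203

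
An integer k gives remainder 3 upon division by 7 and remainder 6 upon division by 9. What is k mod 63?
M = 7 × 9 = 63. M₁ = 9, y₁ ≡ 4 mod 7. M₂ = 7, y₂ ≡ 4 mod 9. k = 3×9×4 + 6×7×4 ≡ 24 mod 63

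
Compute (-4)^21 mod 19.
Using Fermat: (-4)^{18} ≡ 1 mod 19. 21 ≡ 3 mod 18. So (-4)^{21} ≡ (-4)^{3} ≡ 12 mod 19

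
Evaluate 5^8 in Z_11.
By repeated squaring (mod 11): 5^{1}≡5, 5^{2}≡3, 5^{4}≡9, 5^{8}≡4. So 5^{8} ≡ 4 (mod 11)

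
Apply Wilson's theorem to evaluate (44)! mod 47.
(46)! = (44)! × (45) × (46) ≡ -1 mod 47. So (44)! ≡ -1 × [(46)(45)]^(-1) ≡ 23 mod 47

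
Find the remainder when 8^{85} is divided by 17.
By Fermat: 8^{16} ≡ 1 (mod 17). 85 = 5×16 + 5. So 8^{85} ≡ 8^{5} ≡ 9 (mod 17)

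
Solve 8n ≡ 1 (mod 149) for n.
Since 149 is prime, by Fermat 8^(-1) ≡ 8^{147} ≡ 56 (mod 149). Verify: 8 × 56 = 448 ≡ 1 (mod 149)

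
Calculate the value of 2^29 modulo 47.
By repeated squaring mod 47: 2^{1}≡2, 2^{2}≡4, 2^{4}≡16, 2^{8}≡21, 2^{16}≡18. Then 2^{29} = 2^{16+8+4+1} ≡ 18 × 21 × 16 × 2 ≡ 17 mod 47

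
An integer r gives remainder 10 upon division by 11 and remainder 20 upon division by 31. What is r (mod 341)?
M = 11 × 31 = 341. M₁ = 31, y₁ ≡ 5 (mod 11). M₂ = 11, y₂ ≡ 17 (mod 31). r = 10×31×5 + 20×11×17 ≡ 175 (mod 341)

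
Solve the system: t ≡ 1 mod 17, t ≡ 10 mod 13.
M = 17 × 13 = 221. M₁ = 13, y₁ ≡ 4 mod 17. M₂ = 17, y₂ ≡ 10 mod 13. t = 1×13×4 + 10×17×10 ≡ 205 mod 221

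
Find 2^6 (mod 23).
By repeated squaring (mod 23): 2^{1}≡2, 2^{2}≡4, 2^{4}≡16. Then 2^{6} = 2^{4+2} ≡ 16 × 4 ≡ 18 (mod 23)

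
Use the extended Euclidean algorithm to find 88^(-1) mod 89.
Extended GCD: 88(-1) + 89(1) = 1. So 88^(-1) ≡ -1 ≡ 88 mod 89. Verify: 88 × 88 = 7744 ≡ 1 mod 89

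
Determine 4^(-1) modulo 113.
Since 113 is prime, by Fermat 4^(-1) ≡ 4^{111} ≡ 85 (mod 113). Verify: 4 × 85 = 340 ≡ 1 (mod 113)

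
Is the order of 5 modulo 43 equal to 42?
Powers of 5 mod 43: 5^1≡5, 5^2≡25, 5^3≡39, 5^4≡23, 5^5≡29, 5^6≡16, 5^7≡37, 5^8≡13, 5^9≡22, 5^10≡24, 5^11≡34, 5^12≡41, 5^13≡33, 5^14≡36, 5^15≡8, 5^16≡40, 5^17≡28, 5^18≡11, 5^19≡12, 5^20≡17, 5^21≡42, 5^22≡38, 5^23≡18, 5^24≡4, 5^25≡20, 5^26≡14, 5^27≡27, 5^28≡6, 5^29≡30, 5^30≡21, 5^31≡19, 5^32≡9, 5^33≡2, 5^34≡10, 5^35≡7, 5^36≡35, 5^37≡3, 5^38≡15, 5^39≡32, 5^40≡31, 5^41≡26, 5^42≡1. First k with 5^k≡1 is k=42. Yes, ord_43(5) = 42.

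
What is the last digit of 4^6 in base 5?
Using Fermat: 4^{4} ≡ 1 mod 5. 6 ≡ 2 mod 4. So 4^{6} ≡ 4^{2} ≡ 1 mod 5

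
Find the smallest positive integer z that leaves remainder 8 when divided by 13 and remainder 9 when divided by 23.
M = 13 × 23 = 299. M₁ = 23, y₁ ≡ 4 (mod 13). M₂ = 13, y₂ ≡ 16 (mod 23). z = 8×23×4 + 9×13×16 ≡ 216 (mod 299)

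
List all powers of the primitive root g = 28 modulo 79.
28^1, 28^2, ..., 28^{78} mod 79: [28, 73, 69, 36, 60, 21, 35, 32, 27, 45, 75, 46, 24, 40, 14, 76, 74, 18, 30, 50, 57, 16, 53, 62, 77, 23, 12, 20, 7, 38, 37, 9, 15, 25, 68, 8, 66, 31, 78, 51, 6, 10, 43, 19, 58, 44, 47, 52, 34, 4, 33, 55, 39, 65, 3, 5, 61, 49, 29, 22, 63, 26, 17, 2, 56, 67, 59, 72, 41, 42, 70, 64, 54, 11, 71, 13, 48, 1]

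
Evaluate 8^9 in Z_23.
By repeated squaring (mod 23): 8^{1}≡8, 8^{2}≡18, 8^{4}≡2, 8^{8}≡4. Then 8^{9} = 8^{8+1} ≡ 4 × 8 ≡ 9 (mod 23)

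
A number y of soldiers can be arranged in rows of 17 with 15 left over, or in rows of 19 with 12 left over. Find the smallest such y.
M = 17 × 19 = 323. M₁ = 19, y₁ ≡ 9 mod 17. M₂ = 17, y₂ ≡ 9 mod 19. y = 15×19×9 + 12×17×9 ≡ 202 mod 323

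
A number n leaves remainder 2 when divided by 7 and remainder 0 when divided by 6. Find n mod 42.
M = 7 × 6 = 42. M₁ = 6, y₁ ≡ 6 mod 7. M₂ = 7, y₂ ≡ 1 mod 6. n = 2×6×6 + 0×7×1 ≡ 30 mod 42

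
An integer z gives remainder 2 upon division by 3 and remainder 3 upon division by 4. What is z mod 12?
M = 3 × 4 = 12. M₁ = 4, y₁ ≡ 1 mod 3. M₂ = 3, y₂ ≡ 3 mod 4. z = 2×4×1 + 3×3×3 ≡ 11 mod 12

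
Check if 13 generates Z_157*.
13^{6} ≡ 1 (mod 157) and 6 < 156, so ord_157(13) = 6 ≠ 156 and 13 is not a primitive root.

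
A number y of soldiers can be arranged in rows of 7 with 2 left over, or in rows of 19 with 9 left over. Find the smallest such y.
M = 7 × 19 = 133. M₁ = 19, y₁ ≡ 3 (mod 7). M₂ = 7, y₂ ≡ 11 (mod 19). y = 2×19×3 + 9×7×11 ≡ 9 (mod 133)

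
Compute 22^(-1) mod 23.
Since 23 is prime, by Fermat 22^(-1) ≡ 22^{21} ≡ 22 mod 23. Verify: 22 × 22 = 484 ≡ 1 mod 23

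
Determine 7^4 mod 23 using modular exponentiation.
7^{4} = 2401 ≡ 9 mod 23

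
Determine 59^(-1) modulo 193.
Since 193 is prime, by Fermat 59^(-1) ≡ 59^{191} ≡ 36 mod 193. Verify: 59 × 36 = 2124 ≡ 1 mod 193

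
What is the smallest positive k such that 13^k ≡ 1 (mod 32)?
Powers of 13 mod 32: 13^1≡13, 13^2≡9, 13^3≡21, 13^4≡17, 13^5≡29, 13^6≡25, 13^7≡5, 13^8≡1. So the order of 13 is 8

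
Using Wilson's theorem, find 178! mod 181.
(180)! = (178)! × (179) × (180) ≡ -1 mod 181. So (178)! ≡ -1 × [(180)(179)]^(-1) ≡ 90 mod 181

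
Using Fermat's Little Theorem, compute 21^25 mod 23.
By Fermat: 21^{22} ≡ 1 mod 23. So 21^{25} = 21^{22} · 21^{3} ≡ 21^{3} ≡ 15 mod 23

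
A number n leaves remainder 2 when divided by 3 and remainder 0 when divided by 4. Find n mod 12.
M = 3 × 4 = 12. M₁ = 4, y₁ ≡ 1 mod 3. M₂ = 3, y₂ ≡ 3 mod 4. n = 2×4×1 + 0×3×3 ≡ 8 mod 12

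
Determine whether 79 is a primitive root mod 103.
79^{17} ≡ 1 mod 103 and 17 < 102, so ord_103(79) = 17 ≠ 102 and 79 is not a primitive root.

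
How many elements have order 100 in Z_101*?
There are φ(101-1) = φ(100) = 40 primitive roots modulo 101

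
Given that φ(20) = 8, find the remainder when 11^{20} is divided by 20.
By Euler: 11^{8} ≡ 1 mod 20 since gcd(11, 20) = 1. 20 = 2×8 + 4. So 11^{20} ≡ 11^{4} ≡ 1 mod 20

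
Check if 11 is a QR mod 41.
By Euler's criterion: 11^{20} ≡ 40 (mod 41). Since this equals -1 (≡ 40), 11 is not a QR.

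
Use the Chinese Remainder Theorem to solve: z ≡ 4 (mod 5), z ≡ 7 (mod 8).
M = 5 × 8 = 40. M₁ = 8, y₁ ≡ 2 (mod 5). M₂ = 5, y₂ ≡ 5 (mod 8). z = 4×8×2 + 7×5×5 ≡ 39 (mod 40)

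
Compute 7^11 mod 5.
Using Fermat: 7^{4} ≡ 1 mod 5. 11 ≡ 3 mod 4. So 7^{11} ≡ 7^{3} ≡ 3 mod 5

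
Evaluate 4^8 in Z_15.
By repeated squaring mod 15: 4^{1}≡4, 4^{2}≡1, 4^{4}≡1, 4^{8}≡1. So 4^{8} ≡ 1 mod 15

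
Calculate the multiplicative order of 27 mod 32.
Powers of 27 mod 32: 27^1≡27, 27^2≡25, 27^3≡3, 27^4≡17, 27^5≡11, 27^6≡9, 27^7≡19, 27^8≡1. Order = 8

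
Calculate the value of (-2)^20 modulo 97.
By repeated squaring (mod 97): (-2)^{1}≡95, (-2)^{2}≡4, (-2)^{4}≡16, (-2)^{8}≡62, (-2)^{16}≡61. Then (-2)^{20} = (-2)^{16+4} ≡ 61 × 16 ≡ 6 (mod 97)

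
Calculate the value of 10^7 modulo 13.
By repeated squaring mod 13: 10^{1}≡10, 10^{2}≡9, 10^{4}≡3. Then 10^{7} = 10^{4+2+1} ≡ 3 × 9 × 10 ≡ 10 mod 13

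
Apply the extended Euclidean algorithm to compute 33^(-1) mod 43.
Extended GCD: 33(-13) + 43(10) = 1. So 33^(-1) ≡ -13 ≡ 30 mod 43. Verify: 33 × 30 = 990 ≡ 1 mod 43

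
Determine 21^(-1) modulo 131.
Since 131 is prime, by Fermat 21^(-1) ≡ 21^{129} ≡ 25 mod 131. Verify: 21 × 25 = 525 ≡ 1 mod 131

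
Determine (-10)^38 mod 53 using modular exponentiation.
By repeated squaring mod 53: (-10)^{1}≡43, (-10)^{2}≡47, (-10)^{4}≡36, (-10)^{8}≡24, (-10)^{16}≡46, (-10)^{32}≡49. Then (-10)^{38} = (-10)^{32+4+2} ≡ 49 × 36 × 47 ≡ 16 mod 53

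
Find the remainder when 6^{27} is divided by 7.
By Fermat: 6^{6} ≡ 1 mod 7. 27 = 4×6 + 3. So 6^{27} ≡ 6^{3} ≡ 6 mod 7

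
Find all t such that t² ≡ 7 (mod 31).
The square roots of 7 mod 31 are 10 and 21. Verify: 10² = 100 ≡ 7 (mod 31)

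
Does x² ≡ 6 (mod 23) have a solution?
By Euler's criterion: 6^{11} ≡ 1 (mod 23). Since this equals 1, 6 is a QR.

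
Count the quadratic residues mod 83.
For prime 83, there are (p-1)/2 = (83-1)/2 = 41 quadratic residues (excluding 0).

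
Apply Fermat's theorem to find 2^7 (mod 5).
By Fermat: 2^{4} ≡ 1 (mod 5). So 2^{7} = 2^{4} · 2^{3} ≡ 2^{3} ≡ 3 (mod 5)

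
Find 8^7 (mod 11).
By repeated squaring (mod 11): 8^{1}≡8, 8^{2}≡9, 8^{4}≡4. Then 8^{7} = 8^{4+2+1} ≡ 4 × 9 × 8 ≡ 2 (mod 11)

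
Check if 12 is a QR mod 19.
By Euler's criterion: 12^{9} ≡ 18 mod 19. Since this equals -1 (≡ 18), 12 is not a QR.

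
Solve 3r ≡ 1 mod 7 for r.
Since 7 is prime, by Fermat 3^(-1) ≡ 3^{5} ≡ 5 mod 7. Verify: 3 × 5 = 15 ≡ 1 mod 7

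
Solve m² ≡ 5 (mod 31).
The square roots of 5 mod 31 are 25 and 6. Verify: 25² = 625 ≡ 5 (mod 31)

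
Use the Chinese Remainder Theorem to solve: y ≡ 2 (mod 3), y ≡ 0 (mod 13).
M = 3 × 13 = 39. M₁ = 13, y₁ ≡ 1 (mod 3). M₂ = 3, y₂ ≡ 9 (mod 13). y = 2×13×1 + 0×3×9 ≡ 26 (mod 39)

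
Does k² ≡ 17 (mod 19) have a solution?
By Euler's criterion: 17^{9} ≡ 1 (mod 19). Since this equals 1, 17 is a QR.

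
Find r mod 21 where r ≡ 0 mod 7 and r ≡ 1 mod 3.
M = 7 × 3 = 21. M₁ = 3, y₁ ≡ 5 mod 7. M₂ = 7, y₂ ≡ 1 mod 3. r = 0×3×5 + 1×7×1 ≡ 7 mod 21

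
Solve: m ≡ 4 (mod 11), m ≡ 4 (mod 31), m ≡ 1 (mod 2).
M = 11 × 31 × 2 = 682. M₁ = 62, y₁ ≡ 8 (mod 11). M₂ = 22, y₂ ≡ 24 (mod 31). M₃ = 341, y₃ ≡ 1 (mod 2). m = 4×62×8 + 4×22×24 + 1×341×1 ≡ 345 (mod 682)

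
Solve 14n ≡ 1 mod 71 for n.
Since 71 is prime, by Fermat 14^(-1) ≡ 14^{69} ≡ 66 mod 71. Verify: 14 × 66 = 924 ≡ 1 mod 71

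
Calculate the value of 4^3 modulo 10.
4^{3} = 64 ≡ 4 (mod 10)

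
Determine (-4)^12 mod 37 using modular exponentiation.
By repeated squaring mod 37: (-4)^{1}≡33, (-4)^{2}≡16, (-4)^{4}≡34, (-4)^{8}≡9. Then (-4)^{12} = (-4)^{8+4} ≡ 9 × 34 ≡ 10 mod 37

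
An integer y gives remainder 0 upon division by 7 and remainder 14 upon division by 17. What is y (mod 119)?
M = 7 × 17 = 119. M₁ = 17, y₁ ≡ 5 (mod 7). M₂ = 7, y₂ ≡ 5 (mod 17). y = 0×17×5 + 14×7×5 ≡ 14 (mod 119)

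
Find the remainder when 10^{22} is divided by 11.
By Fermat: 10^{10} ≡ 1 mod 11. 22 = 2×10 + 2. So 10^{22} ≡ 10^{2} ≡ 1 mod 11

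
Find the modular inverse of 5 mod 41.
Since 41 is prime, by Fermat 5^(-1) ≡ 5^{39} ≡ 33 mod 41. Verify: 5 × 33 = 165 ≡ 1 mod 41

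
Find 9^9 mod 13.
By repeated squaring mod 13: 9^{1}≡9, 9^{2}≡3, 9^{4}≡9, 9^{8}≡3. Then 9^{9} = 9^{8+1} ≡ 3 × 9 ≡ 1 mod 13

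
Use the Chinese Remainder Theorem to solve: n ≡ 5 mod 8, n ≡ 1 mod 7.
M = 8 × 7 = 56. M₁ = 7, y₁ ≡ 7 mod 8. M₂ = 8, y₂ ≡ 1 mod 7. n = 5×7×7 + 1×8×1 ≡ 29 mod 56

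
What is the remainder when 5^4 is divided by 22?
5^{4} = 625 ≡ 9 (mod 22)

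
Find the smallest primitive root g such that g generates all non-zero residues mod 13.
g = 2. For each prime q|12: 2^{6}≡12, 2^{4}≡3, none ≡ 1, so ord_13(2) = 12 and 2 is a primitive root.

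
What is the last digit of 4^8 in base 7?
Using Fermat: 4^{6} ≡ 1 mod 7. 8 ≡ 2 mod 6. So 4^{8} ≡ 4^{2} ≡ 2 mod 7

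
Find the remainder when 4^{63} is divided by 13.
By Fermat: 4^{12} ≡ 1 (mod 13). 63 = 5×12 + 3. So 4^{63} ≡ 4^{3} ≡ 12 (mod 13)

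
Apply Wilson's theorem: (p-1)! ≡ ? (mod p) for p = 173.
By Wilson's theorem, (172)! ≡ -1 ≡ 172 (mod 173)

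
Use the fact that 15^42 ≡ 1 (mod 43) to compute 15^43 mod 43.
By Fermat: 15^{42} ≡ 1 (mod 43). So 15^{43} = 15^{42} · 15^{1} ≡ 15^{1} ≡ 15 (mod 43)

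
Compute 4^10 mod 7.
Using Fermat: 4^{6} ≡ 1 mod 7. 10 ≡ 4 mod 6. So 4^{10} ≡ 4^{4} ≡ 4 mod 7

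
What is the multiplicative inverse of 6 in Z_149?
Since 149 is prime, by Fermat 6^(-1) ≡ 6^{147} ≡ 25 mod 149. Verify: 6 × 25 = 150 ≡ 1 mod 149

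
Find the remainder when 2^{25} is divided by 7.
By Fermat: 2^{6} ≡ 1 (mod 7). 25 = 4×6 + 1. So 2^{25} ≡ 2^{1} ≡ 2 (mod 7)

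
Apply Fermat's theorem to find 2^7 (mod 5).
By Fermat: 2^{4} ≡ 1 (mod 5). So 2^{7} = 2^{4} · 2^{3} ≡ 2^{3} ≡ 3 (mod 5)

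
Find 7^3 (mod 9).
7^{3} = 343 ≡ 1 (mod 9)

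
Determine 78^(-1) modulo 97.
Since 97 is prime, by Fermat 78^(-1) ≡ 78^{95} ≡ 51 mod 97. Verify: 78 × 51 = 3978 ≡ 1 mod 97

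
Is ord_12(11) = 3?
Powers of 11 mod 12: 11^1≡11, 11^2≡1. Already 11^2≡1, so the order is 2 < 3. No, the actual order is 2.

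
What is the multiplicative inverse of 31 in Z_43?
Since 43 is prime, by Fermat 31^(-1) ≡ 31^{41} ≡ 25 mod 43. Verify: 31 × 25 = 775 ≡ 1 mod 43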